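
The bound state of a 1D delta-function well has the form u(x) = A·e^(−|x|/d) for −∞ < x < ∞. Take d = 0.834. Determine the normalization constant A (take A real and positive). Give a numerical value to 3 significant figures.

A ≈ 1.10

Require ∫ |u|² dx = 1 over the whole domain.
The integral (without the A² prefactor) comes out to d.
Setting this equal to 1 gives A² = 1/(d).
Substituting d = 0.834 gives A² = 1.199, so A = 1.095.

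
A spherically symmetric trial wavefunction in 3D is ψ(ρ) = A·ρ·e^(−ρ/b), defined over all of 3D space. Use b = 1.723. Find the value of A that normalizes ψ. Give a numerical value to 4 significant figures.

A ≈ 0.08359

Normalization requires ∫|ψ|² 4πρ² dρ = 1, integrated from 0 to ∞.
(Spherical symmetry: dV = 4πρ² dρ.)
Recall ∫₀^∞ ρ^m e^(−ρ/β) dρ = m!·β^(m+1), ∫|ψ|² 4πρ² dρ = A²·(3·π·b^5).
Substituting b = 1.723 gives A² = 0.0069872, so A = 0.083589.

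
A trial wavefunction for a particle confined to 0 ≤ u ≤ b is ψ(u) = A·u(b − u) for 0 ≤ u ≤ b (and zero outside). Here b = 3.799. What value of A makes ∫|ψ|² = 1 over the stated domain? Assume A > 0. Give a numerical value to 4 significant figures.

A ≈ 0.1947

Require ∫ |ψ|² du = 1 over the whole domain.
∫|ψ|² du = A²·(b^5/30).
So A² = (b^5/30)^(−1).
Substituting b = 3.799 gives A² = 0.037912, so A = 0.19471.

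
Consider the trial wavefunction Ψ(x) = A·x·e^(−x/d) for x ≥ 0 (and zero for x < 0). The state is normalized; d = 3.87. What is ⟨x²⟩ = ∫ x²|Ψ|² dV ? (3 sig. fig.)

⟨x^2⟩ ≈ 44.9

The expectation value is the |Ψ|²-weighted average of x^2: ∫ x^2|Ψ|² dx.
Evaluating both integrals, ⟨x²⟩ = 3·d^2.
With d = 3.87, ⟨x^2⟩ = 44.93.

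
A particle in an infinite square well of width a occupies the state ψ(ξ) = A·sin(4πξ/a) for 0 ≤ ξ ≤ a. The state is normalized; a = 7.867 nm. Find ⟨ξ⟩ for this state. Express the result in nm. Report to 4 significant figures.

⟨ξ⟩ ≈ 3.934 nm

The expectation value is the |ψ|²-weighted average of ξ: ∫ ξ|ψ|² dξ.
With ∫₀^a sin²(nπξ/a) dξ = a/2, the ratio of the moment integral to the normalization integral gives ⟨ξ⟩ = a/2.
Putting a = 7.867 gives 3.9335.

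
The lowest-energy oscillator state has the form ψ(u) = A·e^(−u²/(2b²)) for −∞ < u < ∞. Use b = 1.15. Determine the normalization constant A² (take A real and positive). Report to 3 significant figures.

We need A² ∫|f|² du = 1, taking the integral from −∞ to ∞.
The integral (without the A² prefactor) comes out to √(π)·b.
So A² = (√(π)·b)^(−1).
Plugging in b = 1.15 yields A = 0.7004.

A^2 ≈ 0.491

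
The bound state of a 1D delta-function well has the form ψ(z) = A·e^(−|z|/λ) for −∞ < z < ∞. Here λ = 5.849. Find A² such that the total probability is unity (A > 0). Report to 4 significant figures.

A^2 ≈ 0.1710

Require ∫ |ψ|² dz = 1 over the whole domain.
Carrying out the integral gives A² · λ.
With λ = 5.849: A² = 0.17097 and A = 0.41348.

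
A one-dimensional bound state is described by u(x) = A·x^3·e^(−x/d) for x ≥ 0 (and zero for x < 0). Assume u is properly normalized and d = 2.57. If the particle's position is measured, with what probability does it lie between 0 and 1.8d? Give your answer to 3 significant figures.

P ≈ 0.0733

The probability is P = ∫ |u|² dx over [0, 1.8d].
The normalization integral ∫|u|²dx over the whole domain equals 45·d^7/8·A², and A² cancels in the ratio.
In terms of t = x/d (A² and the length scale cancel between numerator and denominator), P = [∫_{0}^{1.8} t^6·e^(-2·t) dt] / [∫_{0}^{∞} t^6·e^(-2·t) dt].
Using ∫ t^6·e^(-2·t) dt = -(4·t^6 + 12·t^5 + 30·t^4 + 60·t^3 + 90·t^2 + 90·t + 45)·e^(-2·t)/8, the numerator is ≈ 0.41216 and the denominator is 45/8.
Evaluating gives P = 0.07327.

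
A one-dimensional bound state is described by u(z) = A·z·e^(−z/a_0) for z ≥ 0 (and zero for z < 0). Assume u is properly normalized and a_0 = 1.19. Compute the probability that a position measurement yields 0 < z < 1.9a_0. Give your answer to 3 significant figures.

P ≈ 0.731

The probability is P = ∫ |u|² dz over [0, 1.9a_0].
With A² fixed by ∫|u|² = 1, i.e. A² = (a_0^3/4)^(−1), substitute and integrate.
In terms of t = z/a_0 (A² and the length scale cancel between numerator and denominator), P = [∫_{0}^{1.9} t^2·e^(-2·t) dt] / [∫_{0}^{∞} t^2·e^(-2·t) dt].
Using ∫ t^2·e^(-2·t) dt = -(2·t^2 + 2·t + 1)·e^(-2·t)/4, the numerator is 1/4 - 601·e^(-19/5)/200 and the denominator is 1/4.
This works out to P = 0.7311.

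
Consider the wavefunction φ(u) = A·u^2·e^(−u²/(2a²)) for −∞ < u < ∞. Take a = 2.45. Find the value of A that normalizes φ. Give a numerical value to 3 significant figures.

The normalization condition is ∫|φ|² du = 1 from −∞ to ∞.
∫|φ|² du = A²·(3·√(π)·a^5/4).
Hence A² = 1/[3·√(π)·a^5/4].
With a = 2.45: A² = 0.008522 and A = 0.09231.

A ≈ 0.0923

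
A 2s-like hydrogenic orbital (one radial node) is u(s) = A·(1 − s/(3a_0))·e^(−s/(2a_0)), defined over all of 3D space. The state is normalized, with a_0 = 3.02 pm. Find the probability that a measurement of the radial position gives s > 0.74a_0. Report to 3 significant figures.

Integrate the radial probability density 4πs²|u|² over s > 0.74a_0.
The full normalization integral is A²·[8·π·a_0^3/3] = 1, fixing A².
In terms of t = s/a_0 (A², 4π and the length scale all cancel between numerator and denominator), P = [∫_{0.74}^{∞} t^2·(1 - t/3)^2·e^(-t) dt] / [∫_{0}^{∞} t^2·(1 - t/3)^2·e^(-t) dt].
With ∫ t^2·(1 - t/3)^2·e^(-t) dt = (-t^4 + 2·t^3 - 3·t^2 - 6·t - 6)·e^(-t)/9 + C, the region integral is ≈ 0.61347 and the full one is 2/3.
Taking the ratio yields P = 0.9202.

P ≈ 0.920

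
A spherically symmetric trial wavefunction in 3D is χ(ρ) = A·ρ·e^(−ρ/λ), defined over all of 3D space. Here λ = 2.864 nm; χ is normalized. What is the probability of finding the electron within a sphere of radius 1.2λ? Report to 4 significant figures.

P ≈ 0.09587

P = ∫ |χ|² 4πρ² dρ over ρ ≤ 1.2λ.
Normalization gives A² = 1/(3·π·λ^5).
Substituting u = ρ/λ, A², 4π and the length scale all cancel in the ratio: P = ∫_{0}^{1.2} u^4·e^(-2·u) du / ∫_{0}^{∞} u^4·e^(-2·u) du.
With ∫ u^4·e^(-2·u) du = -(u^4/2 + u^3 + 3·u^2/2 + 3·u/2 + 3/4)·e^(-2·u) + C, the region integral is ≈ 0.0719014 and the full one is 3/4.
The region integral divided by the full integral gives P = 0.095869.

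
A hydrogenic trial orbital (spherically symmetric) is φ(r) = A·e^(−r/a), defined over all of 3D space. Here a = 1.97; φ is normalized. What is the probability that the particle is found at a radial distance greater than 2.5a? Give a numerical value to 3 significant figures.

Integrate the radial probability density 4πr²|φ|² over r > 2.5a.
The full normalization integral is A²·[π·a^3] = 1, fixing A².
Substituting u = r/a, A², 4π and the length scale all cancel in the ratio: P = ∫_{2.5}^{∞} u^2·e^(-2·u) du / ∫_{0}^{∞} u^2·e^(-2·u) du.
Using ∫ u^2·e^(-2·u) du = -(2·u^2 + 2·u + 1)·e^(-2·u)/4, the numerator is 37·e^(-5)/8 and the denominator is 1/4.
The region integral divided by the full integral gives P = 0.1247.

P ≈ 0.125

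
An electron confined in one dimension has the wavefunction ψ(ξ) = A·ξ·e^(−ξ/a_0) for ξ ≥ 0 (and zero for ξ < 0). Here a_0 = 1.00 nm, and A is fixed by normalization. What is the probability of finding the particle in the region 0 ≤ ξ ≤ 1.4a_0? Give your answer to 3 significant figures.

P ≈ 0.531

|ψ|² is the probability density, so P = ∫_{0}^{1.4a_0} |ψ|² dξ.
Since A² = 1/(a_0^3/4), this is the region integral divided by the full normalization integral.
Let u = ξ/a_0; then A² and the length scale cancel, so P = ∫_{0}^{1.4} u^2·e^(-2·u) du ÷ ∫_{0}^{∞} u^2·e^(-2·u) du.
With ∫ u^2·e^(-2·u) du = -(2·u^2 + 2·u + 1)·e^(-2·u)/4 + C, the region integral is 1/4 - 193·e^(-14/5)/100 and the full one is 1/4.
Taking the ratio, P = 0.5305.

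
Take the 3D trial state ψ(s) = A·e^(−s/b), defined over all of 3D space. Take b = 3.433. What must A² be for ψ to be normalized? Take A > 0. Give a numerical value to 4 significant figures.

A^2 ≈ 0.007867

Normalization requires ∫|ψ|² 4πs² ds = 1, integrated from 0 to ∞.
Carrying out the integral gives A² · π·b^3.
So A² = (π·b^3)^(−1).
With b = 3.433: A² = 0.0078674 and A = 0.088698.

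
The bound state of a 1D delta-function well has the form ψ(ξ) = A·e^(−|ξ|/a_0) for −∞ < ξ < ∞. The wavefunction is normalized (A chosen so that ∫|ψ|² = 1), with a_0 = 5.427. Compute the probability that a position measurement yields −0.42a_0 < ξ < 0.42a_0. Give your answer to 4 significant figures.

The probability is P = ∫ |ψ|² dξ over [−0.42a_0, 0.42a_0].
With A² fixed by ∫|ψ|² = 1, i.e. A² = (a_0)^(−1), substitute and integrate.
Both integrals are even about ξ = 0, so only the ξ ≥ 0 halves are needed (the factors of 2 cancel). Substituting u = ξ/a_0, A² and the length scale cancel in the ratio: P = ∫_{0}^{0.42} e^(-2·u) du / ∫_{0}^{∞} e^(-2·u) du.
With ∫ e^(-2·u) du = -e^(-2·u)/2 + C, the region integral is 1/2 - e^(-21/25)/2 and the full one is 1/2.
The result is P = 0.56829.

P ≈ 0.5683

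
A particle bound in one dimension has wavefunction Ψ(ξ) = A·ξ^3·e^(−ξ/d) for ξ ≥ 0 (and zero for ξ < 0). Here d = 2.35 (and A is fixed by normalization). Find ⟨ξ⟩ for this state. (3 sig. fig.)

⟨ξ⟩ ≈ 8.23

The expectation value is the |Ψ|²-weighted average of ξ: ∫ ξ|Ψ|² dξ.
The ratio of the moment integral to the normalization integral gives ⟨ξ⟩ = 7·d/2.
Putting d = 2.35 gives 8.225.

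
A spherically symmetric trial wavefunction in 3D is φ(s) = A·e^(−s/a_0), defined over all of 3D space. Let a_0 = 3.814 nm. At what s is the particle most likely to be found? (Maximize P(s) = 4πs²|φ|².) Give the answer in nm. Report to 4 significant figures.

Differentiate P(s) = 4πs²|φ|² with respect to s and set to zero.
Solving yields s = a_0.
With a_0 = 3.814, the most probable radial distance is 3.8140 nm.

s ≈ 3.814 nm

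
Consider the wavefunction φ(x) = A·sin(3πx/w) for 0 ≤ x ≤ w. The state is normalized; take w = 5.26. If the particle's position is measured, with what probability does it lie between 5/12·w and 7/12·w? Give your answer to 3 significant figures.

P ≈ 0.273

|φ|² is the probability density, so P = ∫_{5/12·w}^{7/12·w} |φ|² dx.
With A² fixed by ∫|φ|² = 1, i.e. A² = (w/2)^(−1), substitute and integrate.
Substituting u = x/w, A² and the length scale cancel in the ratio: P = ∫_{5/12}^{7/12} sin(3·π·u)^2 du / ∫_{0}^{1} sin(3·π·u)^2 du.
With ∫ sin(3·π·u)^2 du = u/2 - sin(6·π·u)/(12·π) + C, the region integral is 1/(6·π) + 1/12 and the full one is 1/2.
The result is P = (2 + π)/(6·π).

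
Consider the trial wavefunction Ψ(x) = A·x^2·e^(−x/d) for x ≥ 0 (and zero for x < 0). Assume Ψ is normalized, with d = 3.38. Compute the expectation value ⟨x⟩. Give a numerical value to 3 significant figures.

The expectation value is the |Ψ|²-weighted average of x: ∫ x|Ψ|² dx.
Evaluating both integrals, ⟨x⟩ = 5·d/2.
With d = 3.38, ⟨x⟩ = 8.450.

⟨x⟩ ≈ 8.45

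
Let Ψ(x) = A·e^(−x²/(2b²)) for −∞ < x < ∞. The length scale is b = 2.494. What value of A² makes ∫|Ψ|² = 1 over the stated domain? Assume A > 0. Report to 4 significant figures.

A^2 ≈ 0.2262

Require ∫ |Ψ|² dx = 1 over the whole domain.
Using the Gaussian integral ∫_{−∞}^{∞} e^(−αx²) dx = √(π/α), carrying out the integral gives A² · √(π)·b.
Setting this equal to 1 gives A² = 1/(√(π)·b).
Substituting b = 2.494 gives A² = 0.22622, so A = 0.47562.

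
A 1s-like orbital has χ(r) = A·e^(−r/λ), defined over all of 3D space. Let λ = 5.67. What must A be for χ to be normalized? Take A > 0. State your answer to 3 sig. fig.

We need A² ∫|f|² 4πr² dr = 1, taking the integral from 0 to ∞.
The angular integral contributes 4π, leaving ∫₀^∞ r²|χ|² dr.
With ∫₀^∞ r^2 e^(−αr) dr = 2!/α^3, carrying out the integral gives A² · π·λ^3.
Hence A² = 1/[π·λ^3].
Substituting λ = 5.67 gives A² = 0.001746, so A = 0.04179.

A ≈ 0.0418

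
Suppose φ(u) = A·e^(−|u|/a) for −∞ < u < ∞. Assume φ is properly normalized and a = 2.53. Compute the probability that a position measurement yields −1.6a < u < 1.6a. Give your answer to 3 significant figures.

|φ|² is the probability density, so P = ∫_{−1.6a}^{1.6a} |φ|² du.
The normalization integral ∫|φ|²du over the whole domain equals a·A², and A² cancels in the ratio.
Both integrals are even about u = 0, so only the u ≥ 0 halves are needed (the factors of 2 cancel). Substituting t = u/a, A² and the length scale cancel in the ratio: P = ∫_{0}^{1.6} e^(-2·t) dt / ∫_{0}^{∞} e^(-2·t) dt.
An antiderivative of e^(-2·t) is -e^(-2·t)/2; evaluating from 0 to 1.6 gives 1/2 - e^(-16/5)/2, while the full integral is 1/2.
The result is P = 0.9592.

P ≈ 0.959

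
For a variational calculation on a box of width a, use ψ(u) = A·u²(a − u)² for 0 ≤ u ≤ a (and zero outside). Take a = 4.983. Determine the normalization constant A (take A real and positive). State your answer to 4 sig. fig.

A ≈ 0.01824

We need A² ∫|f|² du = 1, taking the integral from 0 to a.
Carrying out the integral gives A² · a^9/630.
Setting this equal to 1 gives A² = 1/(a^9/630).
With a = 4.983: A² = 0.00033260 and A = 0.018237.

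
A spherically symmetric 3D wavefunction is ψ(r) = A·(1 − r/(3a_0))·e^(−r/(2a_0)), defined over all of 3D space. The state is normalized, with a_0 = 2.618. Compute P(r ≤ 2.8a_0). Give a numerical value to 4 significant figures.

Integrate the radial probability density 4πr²|ψ|² over r ≤ 2.8a_0.
Normalization gives A² = 1/(8·π·a_0^3/3).
In terms of u = r/a_0 (A², 4π and the length scale all cancel between numerator and denominator), P = [∫_{0}^{2.8} u^2·(1 - u/3)^2·e^(-u) du] / [∫_{0}^{∞} u^2·(1 - u/3)^2·e^(-u) du].
An antiderivative of u^2·(1 - u/3)^2·e^(-u) is (-u^4 + 2·u^3 - 3·u^2 - 6·u - 6)·e^(-u)/9; evaluating from 0 to 2.8 gives ≈ 0.235040, while the full integral is 2/3.
This evaluates to P = 0.35256.

P ≈ 0.3526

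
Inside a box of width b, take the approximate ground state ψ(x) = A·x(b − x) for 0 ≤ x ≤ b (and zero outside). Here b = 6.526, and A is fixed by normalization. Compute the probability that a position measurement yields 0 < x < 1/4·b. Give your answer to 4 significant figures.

P ≈ 0.1035

|ψ|² is the probability density, so P = ∫_{0}^{1/4·b} |ψ|² dx.
Since A² = 1/(b^5/30), this is the region integral divided by the full normalization integral.
Substituting u = x/b, A² and the length scale cancel in the ratio: P = ∫_{0}^{1/4} u^2·(1 - u)^2 du / ∫_{0}^{1} u^2·(1 - u)^2 du.
Using ∫ u^2·(1 - u)^2 du = u^3·(6·u^2 - 15·u + 10)/30, the numerator is ≈ 0.00345052 and the denominator is 1/30.
Taking the ratio, P = 53/512.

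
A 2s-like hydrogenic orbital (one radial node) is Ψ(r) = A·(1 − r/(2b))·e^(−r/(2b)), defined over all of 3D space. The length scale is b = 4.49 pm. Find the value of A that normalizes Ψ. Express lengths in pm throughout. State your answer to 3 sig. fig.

A ≈ 0.0210 pm^(-3/2)

Normalization requires ∫|Ψ|² 4πr² dr = 1, integrated from 0 to ∞.
The angular integral contributes 4π, leaving ∫₀^∞ r²|Ψ|² dr.
Using ∫₀^∞ rⁿ e^(−αr) dr = n!/αⁿ⁺¹, the integral (without the A² prefactor) comes out to 8·π·b^3.
So A² = (8·π·b^3)^(−1).
Substituting b = 4.49 gives A² = 0.0004396, so A = 0.02097.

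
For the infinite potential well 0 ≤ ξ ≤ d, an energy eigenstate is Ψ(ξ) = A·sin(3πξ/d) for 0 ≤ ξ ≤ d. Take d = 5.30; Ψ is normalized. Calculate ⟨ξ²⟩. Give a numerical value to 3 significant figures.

⟨ξ²⟩ = ∫ ξ^2 |Ψ|² dξ over the full domain.
Since the A² factors cancel between numerator and denominator, ⟨ξ²⟩ = -d^2/(18·π^2) + d^2/3.
Putting d = 5.30 gives 9.205.

⟨ξ^2⟩ ≈ 9.21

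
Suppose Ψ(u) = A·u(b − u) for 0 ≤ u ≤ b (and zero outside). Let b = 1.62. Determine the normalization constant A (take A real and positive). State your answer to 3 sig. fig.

We need A² ∫|f|² du = 1, taking the integral from 0 to b.
Expanding the polynomial and integrating term by term, the integral (without the A² prefactor) comes out to b^5/30.
So A² = (b^5/30)^(−1).
With b = 1.62: A² = 2.689 and A = 1.640.

A ≈ 1.64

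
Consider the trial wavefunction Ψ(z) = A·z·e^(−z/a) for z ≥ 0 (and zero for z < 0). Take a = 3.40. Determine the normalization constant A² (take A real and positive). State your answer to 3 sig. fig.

A^2 ≈ 0.102

Normalization requires ∫|Ψ|² dz = 1, integrated from 0 to ∞.
With Ψ = A·z·e^(−z/a), the integral evaluates to A²·[a^3/4].
Substituting a = 3.40 gives A² = 0.1018, so A = 0.3190.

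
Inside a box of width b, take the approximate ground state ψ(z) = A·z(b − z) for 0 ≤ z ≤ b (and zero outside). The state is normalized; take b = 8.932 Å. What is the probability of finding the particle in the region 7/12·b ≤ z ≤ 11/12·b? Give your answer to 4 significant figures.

P ≈ 0.3415

|ψ|² is the probability density, so P = ∫_{7/12·b}^{11/12·b} |ψ|² dz.
With A² fixed by ∫|ψ|² = 1, i.e. A² = (b^5/30)^(−1), substitute and integrate.
Let u = z/b; then A² and the length scale cancel, so P = ∫_{7/12}^{11/12} u^2·(1 - u)^2 du ÷ ∫_{0}^{1} u^2·(1 - u)^2 du.
Using ∫ u^2·(1 - u)^2 du = u^3·(6·u^2 - 15·u + 10)/30, the numerator is ≈ 0.0113844 and the denominator is 1/30.
Taking the ratio, P = 0.34153.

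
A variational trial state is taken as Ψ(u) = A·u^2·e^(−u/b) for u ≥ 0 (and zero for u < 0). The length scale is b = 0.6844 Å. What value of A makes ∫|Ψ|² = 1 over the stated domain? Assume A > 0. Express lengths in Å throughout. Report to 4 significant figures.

A ≈ 2.980 Å^(-5/2)

We need A² ∫|f|² du = 1, taking the integral from 0 to ∞.
The integral (without the A² prefactor) comes out to 3·b^5/4.
Hence A² = 1/[3·b^5/4].
Substituting b = 0.6844 gives A² = 8.8795, so A = 2.9798.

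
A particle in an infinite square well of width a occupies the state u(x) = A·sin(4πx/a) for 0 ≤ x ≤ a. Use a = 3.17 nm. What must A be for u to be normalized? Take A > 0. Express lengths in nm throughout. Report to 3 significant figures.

A ≈ 0.794 nm^(-1/2)

Require ∫ |u|² dx = 1 over the whole domain.
Using sin²θ = (1 − cos 2θ)/2, with u = A·sin(4πx/a), the integral evaluates to A²·[a/2].
So A² = (a/2)^(−1).
Substituting a = 3.17 gives A² = 0.6309, so A = 0.7943.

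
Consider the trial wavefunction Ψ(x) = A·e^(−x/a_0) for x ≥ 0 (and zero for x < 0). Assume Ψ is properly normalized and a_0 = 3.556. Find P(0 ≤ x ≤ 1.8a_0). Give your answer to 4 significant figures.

P = ∫_{0}^{1.8a_0} |Ψ(x)|² dx.
The normalization integral ∫|Ψ|²dx over the whole domain equals a_0/2·A², and A² cancels in the ratio.
Let u = x/a_0; then A² and the length scale cancel, so P = ∫_{0}^{1.8} e^(-2·u) du ÷ ∫_{0}^{∞} e^(-2·u) du.
An antiderivative of e^(-2·u) is -e^(-2·u)/2; evaluating from 0 to 1.8 gives 1/2 - e^(-18/5)/2, while the full integral is 1/2.
This works out to P = 0.97268.

P ≈ 0.9727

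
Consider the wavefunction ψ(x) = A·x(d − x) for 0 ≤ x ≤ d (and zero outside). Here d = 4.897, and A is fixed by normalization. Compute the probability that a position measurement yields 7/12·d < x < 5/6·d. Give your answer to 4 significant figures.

|ψ|² is the probability density, so P = ∫_{7/12·d}^{5/6·d} |ψ|² dx.
Since A² = 1/(d^5/30), this is the region integral divided by the full normalization integral.
In terms of u = x/d (A² and the length scale cancel between numerator and denominator), P = [∫_{7/12}^{5/6} u^2·(1 - u)^2 du] / [∫_{0}^{1} u^2·(1 - u)^2 du].
Using ∫ u^2·(1 - u)^2 du = u^3·(6·u^2 - 15·u + 10)/30, the numerator is ≈ 0.0103709 and the denominator is 1/30.
Evaluating gives P = 0.31113.

P ≈ 0.3111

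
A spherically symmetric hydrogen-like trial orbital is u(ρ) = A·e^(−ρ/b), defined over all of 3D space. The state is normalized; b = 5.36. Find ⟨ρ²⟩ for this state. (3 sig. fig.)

⟨ρ²⟩ = ∫ ρ^2 |u|² 4πρ² dρ over the full domain.
Evaluating both integrals, ⟨ρ²⟩ = 3·b^2.
With b = 5.36, ⟨ρ^2⟩ = 86.19.

⟨ρ^2⟩ ≈ 86.2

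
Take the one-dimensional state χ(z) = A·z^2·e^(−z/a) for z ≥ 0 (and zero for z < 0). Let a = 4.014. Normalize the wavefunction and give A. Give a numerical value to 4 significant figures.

A ≈ 0.03577

The normalization condition is ∫|χ|² dz = 1 from 0 to ∞.
Recall ∫₀^∞ z^m e^(−z/β) dz = m!·β^(m+1), the integral (without the A² prefactor) comes out to 3·a^5/4.
With a = 4.014: A² = 0.0012795 and A = 0.035771.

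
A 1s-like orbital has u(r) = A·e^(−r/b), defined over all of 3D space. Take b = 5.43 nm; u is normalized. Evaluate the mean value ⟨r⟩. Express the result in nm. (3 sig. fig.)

⟨r⟩ ≈ 8.15 nm

⟨r⟩ = ∫ r |u|² 4πr² dr over the full domain.
Recall ∫₀^∞ r^m e^(−r/β) dr = m!·β^(m+1), evaluating both integrals, ⟨r⟩ = 3·b/2.
Putting b = 5.43 gives 8.145.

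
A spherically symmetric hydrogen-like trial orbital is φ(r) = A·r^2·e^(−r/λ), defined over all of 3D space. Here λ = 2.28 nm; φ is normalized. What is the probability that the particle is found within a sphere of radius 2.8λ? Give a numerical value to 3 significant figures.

P = ∫ |φ|² 4πr² dr over r ≤ 2.8λ.
Normalization gives A² = 1/(45·π·λ^7/2).
In terms of u = r/λ (A², 4π and the length scale all cancel between numerator and denominator), P = [∫_{0}^{2.8} u^6·e^(-2·u) du] / [∫_{0}^{∞} u^6·e^(-2·u) du].
With ∫ u^6·e^(-2·u) du = -(4·u^6 + 12·u^5 + 30·u^4 + 60·u^3 + 90·u^2 + 90·u + 45)·e^(-2·u)/8 + C, the region integral is ≈ 1.8548 and the full one is 45/8.
The region integral divided by the full integral gives P = 0.3297.

P ≈ 0.330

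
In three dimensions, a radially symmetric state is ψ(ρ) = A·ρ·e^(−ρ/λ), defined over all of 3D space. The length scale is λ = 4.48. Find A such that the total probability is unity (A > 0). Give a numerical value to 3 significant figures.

A ≈ 0.00767

We need A² ∫|f|² 4πρ² dρ = 1, taking the integral from 0 to ∞.
(Spherical symmetry: dV = 4πρ² dρ.)
∫|ψ|² 4πρ² dρ = A²·(3·π·λ^5).
Plugging in λ = 4.48 yields A = 0.007668.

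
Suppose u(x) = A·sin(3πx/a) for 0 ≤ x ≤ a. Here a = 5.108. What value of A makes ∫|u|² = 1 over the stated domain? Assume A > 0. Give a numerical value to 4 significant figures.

Normalization requires ∫|u|² dx = 1, integrated from 0 to a.
With ∫₀^a sin²(nπx/a) dx = a/2, carrying out the integral gives A² · a/2.
Setting this equal to 1 gives A² = 1/(a/2).
With a = 5.108: A² = 0.39154 and A = 0.62573.

A ≈ 0.6257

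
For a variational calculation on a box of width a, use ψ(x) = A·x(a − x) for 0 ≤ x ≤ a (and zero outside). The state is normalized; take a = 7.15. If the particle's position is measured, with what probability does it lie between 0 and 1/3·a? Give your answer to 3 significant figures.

The probability is P = ∫ |ψ|² dx over [0, 1/3·a].
With A² fixed by ∫|ψ|² = 1, i.e. A² = (a^5/30)^(−1), substitute and integrate.
Substituting u = x/a, A² and the length scale cancel in the ratio: P = ∫_{0}^{1/3} u^2·(1 - u)^2 du / ∫_{0}^{1} u^2·(1 - u)^2 du.
With ∫ u^2·(1 - u)^2 du = u^3·(6·u^2 - 15·u + 10)/30 + C, the region integral is 17/2430 and the full one is 1/30.
Taking the ratio, P = 17/81.

P ≈ 0.210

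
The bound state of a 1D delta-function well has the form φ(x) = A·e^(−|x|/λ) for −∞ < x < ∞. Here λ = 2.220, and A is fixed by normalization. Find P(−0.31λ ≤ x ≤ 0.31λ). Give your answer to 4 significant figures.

The probability is P = ∫ |φ|² dx over [−0.31λ, 0.31λ].
Since A² = 1/(λ), this is the region integral divided by the full normalization integral.
Both integrals are even about x = 0, so only the x ≥ 0 halves are needed (the factors of 2 cancel). In terms of u = x/λ (A² and the length scale cancel between numerator and denominator), P = [∫_{0}^{0.31} e^(-2·u) du] / [∫_{0}^{∞} e^(-2·u) du].
An antiderivative of e^(-2·u) is -e^(-2·u)/2; evaluating from 0 to 0.31 gives 1/2 - e^(-31/50)/2, while the full integral is 1/2.
The result is P = 0.46206.

P ≈ 0.4621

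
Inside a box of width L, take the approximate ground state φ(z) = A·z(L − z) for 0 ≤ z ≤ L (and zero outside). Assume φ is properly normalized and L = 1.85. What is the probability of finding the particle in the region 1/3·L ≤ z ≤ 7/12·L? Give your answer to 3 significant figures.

The probability is P = ∫ |φ|² dz over [1/3·L, 7/12·L].
With A² fixed by ∫|φ|² = 1, i.e. A² = (L^5/30)^(−1), substitute and integrate.
Substituting u = z/L, A² and the length scale cancel in the ratio: P = ∫_{1/3}^{7/12} u^2·(1 - u)^2 du / ∫_{0}^{1} u^2·(1 - u)^2 du.
Using ∫ u^2·(1 - u)^2 du = u^3·(6·u^2 - 15·u + 10)/30, the numerator is ≈ 0.014783 and the denominator is 1/30.
Taking the ratio, P = 0.4435.

P ≈ 0.444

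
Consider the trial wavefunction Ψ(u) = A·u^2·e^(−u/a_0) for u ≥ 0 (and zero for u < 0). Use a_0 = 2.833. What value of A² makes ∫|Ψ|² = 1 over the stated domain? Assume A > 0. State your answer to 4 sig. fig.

Require ∫ |Ψ|² du = 1 over the whole domain.
With Ψ = A·u^2·e^(−u/a_0), the integral evaluates to A²·[3·a_0^5/4].
Hence A² = 1/[3·a_0^5/4].
Plugging in a_0 = 2.833 yields A = 0.085478.

A^2 ≈ 0.007306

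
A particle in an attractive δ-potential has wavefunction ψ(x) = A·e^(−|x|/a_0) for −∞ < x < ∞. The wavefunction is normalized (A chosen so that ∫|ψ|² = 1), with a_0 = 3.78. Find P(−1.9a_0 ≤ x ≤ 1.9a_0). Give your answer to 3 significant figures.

P = ∫_{−1.9a_0}^{1.9a_0} |ψ(x)|² dx.
Since A² = 1/(a_0), this is the region integral divided by the full normalization integral.
By symmetry take twice the x ≥ 0 contribution in numerator and denominator; the 2's cancel. In terms of u = x/a_0 (A² and the length scale cancel between numerator and denominator), P = [∫_{0}^{1.9} e^(-2·u) du] / [∫_{0}^{∞} e^(-2·u) du].
An antiderivative of e^(-2·u) is -e^(-2·u)/2; evaluating from 0 to 1.9 gives 1/2 - e^(-19/5)/2, while the full integral is 1/2.
This works out to P = 0.9776.

P ≈ 0.978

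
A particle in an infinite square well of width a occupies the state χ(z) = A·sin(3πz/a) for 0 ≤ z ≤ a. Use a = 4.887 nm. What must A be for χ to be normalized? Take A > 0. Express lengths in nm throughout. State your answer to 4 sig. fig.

Normalization requires ∫|χ|² dz = 1, integrated from 0 to a.
∫|χ|² dz = A²·(a/2).
Hence A² = 1/[a/2].
With a = 4.887: A² = 0.40925 and A = 0.63973.

A ≈ 0.6397 nm^(-1/2)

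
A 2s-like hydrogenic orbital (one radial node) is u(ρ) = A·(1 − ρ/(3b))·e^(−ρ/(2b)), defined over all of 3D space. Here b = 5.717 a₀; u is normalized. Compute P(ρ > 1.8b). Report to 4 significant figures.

With dV = 4πρ²dρ, the probability is ∫|u|² dV over ρ > 1.8b.
A² is fixed by ∫₀^∞ 4πρ²|u|² dρ = 1, i.e. A² = (8·π·b^3/3)^(−1).
Substituting t = ρ/b, A², 4π and the length scale all cancel in the ratio: P = ∫_{1.8}^{∞} t^2·(1 - t/3)^2·e^(-t) dt / ∫_{0}^{∞} t^2·(1 - t/3)^2·e^(-t) dt.
An antiderivative of t^2·(1 - t/3)^2·e^(-t) is (-t^4 + 2·t^3 - 3·t^2 - 6·t - 6)·e^(-t)/9; evaluating from 1.8 to ∞ gives 5282·e^(-9/5)/1875, while the full integral is 2/3.
The region integral divided by the full integral gives P = 0.69849.

P ≈ 0.6985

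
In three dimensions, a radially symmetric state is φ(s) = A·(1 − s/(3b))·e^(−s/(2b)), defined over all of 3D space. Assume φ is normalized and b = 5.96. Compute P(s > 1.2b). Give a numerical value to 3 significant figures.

Integrate the radial probability density 4πs²|φ|² over s > 1.2b.
A² is fixed by ∫₀^∞ 4πs²|φ|² ds = 1, i.e. A² = (8·π·b^3/3)^(−1).
Substituting u = s/b, A², 4π and the length scale all cancel in the ratio: P = ∫_{1.2}^{∞} u^2·(1 - u/3)^2·e^(-u) du / ∫_{0}^{∞} u^2·(1 - u/3)^2·e^(-u) du.
With ∫ u^2·(1 - u/3)^2·e^(-u) du = (-u^4 + 2·u^3 - 3·u^2 - 6·u - 6)·e^(-u)/9 + C, the region integral is 3362·e^(-6/5)/1875 and the full one is 2/3.
This evaluates to P = 0.8101.

P ≈ 0.810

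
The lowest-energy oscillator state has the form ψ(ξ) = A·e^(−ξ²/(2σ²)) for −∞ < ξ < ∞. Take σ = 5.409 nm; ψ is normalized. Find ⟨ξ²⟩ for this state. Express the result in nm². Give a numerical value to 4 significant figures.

By definition ⟨ξ²⟩ = ∫ ξ^2 |ψ(ξ)|² dξ.
The ratio of the moment integral to the normalization integral gives ⟨ξ²⟩ = σ^2/2.
With σ = 5.409, ⟨ξ^2⟩ = 14.629.

⟨ξ^2⟩ ≈ 14.63 nm^2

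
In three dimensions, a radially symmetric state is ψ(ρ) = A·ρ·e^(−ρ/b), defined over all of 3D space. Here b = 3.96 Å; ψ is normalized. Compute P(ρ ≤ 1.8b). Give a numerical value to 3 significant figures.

P ≈ 0.294

P = ∫ |ψ|² 4πρ² dρ over ρ ≤ 1.8b.
The full normalization integral is A²·[3·π·b^5] = 1, fixing A².
Let u = ρ/b; then A², 4π and the length scale all cancel, so P = ∫_{0}^{1.8} u^4·e^(-2·u) du ÷ ∫_{0}^{∞} u^4·e^(-2·u) du.
Using ∫ u^4·e^(-2·u) du = -(u^4/2 + u^3 + 3·u^2/2 + 3·u/2 + 3/4)·e^(-2·u), the numerator is ≈ 0.22017 and the denominator is 3/4.
The region integral divided by the full integral gives P = 0.2936.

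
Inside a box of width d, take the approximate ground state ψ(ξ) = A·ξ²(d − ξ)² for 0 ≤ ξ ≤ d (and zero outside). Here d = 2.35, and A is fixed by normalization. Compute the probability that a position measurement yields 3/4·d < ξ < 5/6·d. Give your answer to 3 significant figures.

P = ∫_{3/4·d}^{5/6·d} |ψ(ξ)|² dξ.
Since A² = 1/(d^9/630), this is the region integral divided by the full normalization integral.
Substituting u = ξ/d, A² and the length scale cancel in the ratio: P = ∫_{3/4}^{5/6} u^4·(1 - u)^4 du / ∫_{0}^{1} u^4·(1 - u)^4 du.
An antiderivative of u^4·(1 - u)^4 is u^5·(70·u^4 - 315·u^3 + 540·u^2 - 420·u + 126)/630; evaluating from 3/4 to 5/6 gives ≈ 0.000063456, while the full integral is 1/630.
This works out to P = 0.03998.

P ≈ 0.0400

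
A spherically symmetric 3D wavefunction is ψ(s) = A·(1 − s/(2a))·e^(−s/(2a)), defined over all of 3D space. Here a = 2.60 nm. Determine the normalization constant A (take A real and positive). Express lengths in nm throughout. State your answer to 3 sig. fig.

Require ∫ |ψ|² 4πs² ds = 1 over the whole domain.
Using ∫₀^∞ sⁿ e^(−αs) ds = n!/αⁿ⁺¹, ∫|ψ|² 4πs² ds = A²·(8·π·a^3).
Setting this equal to 1 gives A² = 1/(8·π·a^3).
Substituting a = 2.60 gives A² = 0.002264, so A = 0.04758.

A ≈ 0.0476 nm^(-3/2)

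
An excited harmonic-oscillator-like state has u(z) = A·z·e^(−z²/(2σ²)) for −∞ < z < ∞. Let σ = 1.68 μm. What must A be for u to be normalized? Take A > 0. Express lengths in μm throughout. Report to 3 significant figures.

A ≈ 0.488 μm^(-3/2)

We need A² ∫|f|² dz = 1, taking the integral from −∞ to ∞.
Using the Gaussian integral ∫_{−∞}^{∞} e^(−αz²) dz = √(π/α), ∫|u|² dz = A²·(√(π)·σ^3/2).
So A² = (√(π)·σ^3/2)^(−1).
Plugging in σ = 1.68 yields A = 0.4878.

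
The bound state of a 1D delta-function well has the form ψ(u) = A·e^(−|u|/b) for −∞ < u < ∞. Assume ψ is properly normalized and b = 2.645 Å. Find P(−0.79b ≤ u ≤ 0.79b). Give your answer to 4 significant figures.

P ≈ 0.7940

|ψ|² is the probability density, so P = ∫_{−0.79b}^{0.79b} |ψ|² du.
With A² fixed by ∫|ψ|² = 1, i.e. A² = (b)^(−1), substitute and integrate.
By symmetry take twice the u ≥ 0 contribution in numerator and denominator; the 2's cancel. In terms of t = u/b (A² and the length scale cancel between numerator and denominator), P = [∫_{0}^{0.79} e^(-2·t) dt] / [∫_{0}^{∞} e^(-2·t) dt].
An antiderivative of e^(-2·t) is -e^(-2·t)/2; evaluating from 0 to 0.79 gives 1/2 - e^(-79/50)/2, while the full integral is 1/2.
The result is P = 0.79402.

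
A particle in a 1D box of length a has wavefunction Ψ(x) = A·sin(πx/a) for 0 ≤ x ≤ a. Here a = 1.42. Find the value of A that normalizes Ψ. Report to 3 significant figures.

A ≈ 1.19

Normalization requires ∫|Ψ|² dx = 1, integrated from 0 to a.
The integral (without the A² prefactor) comes out to a/2.
Substituting a = 1.42 gives A² = 1.408, so A = 1.187.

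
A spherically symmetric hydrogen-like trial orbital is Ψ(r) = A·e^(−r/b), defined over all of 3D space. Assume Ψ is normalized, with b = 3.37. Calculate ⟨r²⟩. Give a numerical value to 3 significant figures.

⟨r²⟩ = ∫ r^2 |Ψ|² 4πr² dr over the full domain.
The ratio of the moment integral to the normalization integral gives ⟨r²⟩ = 3·b^2.
With b = 3.37, ⟨r^2⟩ = 34.07.

⟨r^2⟩ ≈ 34.1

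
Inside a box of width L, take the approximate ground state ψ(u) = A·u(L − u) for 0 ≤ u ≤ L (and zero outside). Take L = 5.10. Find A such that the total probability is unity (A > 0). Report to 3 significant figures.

Require ∫ |ψ|² du = 1 over the whole domain.
Expanding the polynomial and integrating term by term, carrying out the integral gives A² · L^5/30.
Substituting L = 5.10 gives A² = 0.008695, so A = 0.09325.

A ≈ 0.0932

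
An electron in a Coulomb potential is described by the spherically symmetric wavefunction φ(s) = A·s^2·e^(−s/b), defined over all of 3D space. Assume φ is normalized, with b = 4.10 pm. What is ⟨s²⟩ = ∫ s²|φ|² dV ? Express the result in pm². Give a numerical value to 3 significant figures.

By definition ⟨s²⟩ = ∫ s^2 |φ(s)|² 4πs² ds.
Evaluating both integrals, ⟨s²⟩ = 14·b^2.
Putting b = 4.10 gives 235.3.

⟨s^2⟩ ≈ 235 pm^2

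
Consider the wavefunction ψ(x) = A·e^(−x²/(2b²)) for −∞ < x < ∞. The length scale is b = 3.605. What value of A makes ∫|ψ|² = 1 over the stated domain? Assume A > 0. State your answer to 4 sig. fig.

A ≈ 0.3956

The normalization condition is ∫|ψ|² dx = 1 from −∞ to ∞.
∫|ψ|² dx = A²·(√(π)·b).
Hence A² = 1/[√(π)·b].
Substituting b = 3.605 gives A² = 0.15650, so A = 0.39560.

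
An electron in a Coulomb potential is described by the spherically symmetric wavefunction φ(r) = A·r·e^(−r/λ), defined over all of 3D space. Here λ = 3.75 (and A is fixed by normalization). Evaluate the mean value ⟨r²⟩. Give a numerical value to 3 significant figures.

⟨r²⟩ = ∫ r^2 |φ|² 4πr² dr over the full domain.
With ∫₀^∞ r^6 e^(−αr) dr = 6!/α^7, since the A² factors cancel between numerator and denominator, ⟨r²⟩ = 15·λ^2/2.
With λ = 3.75, ⟨r^2⟩ = 105.5.

⟨r^2⟩ ≈ 105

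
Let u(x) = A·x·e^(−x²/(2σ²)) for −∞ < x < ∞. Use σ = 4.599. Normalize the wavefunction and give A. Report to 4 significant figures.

A ≈ 0.1077

Require ∫ |u|² dx = 1 over the whole domain.
Carrying out the integral gives A² · √(π)·σ^3/2.
So A² = (√(π)·σ^3/2)^(−1).
With σ = 4.599: A² = 0.011600 and A = 0.10770.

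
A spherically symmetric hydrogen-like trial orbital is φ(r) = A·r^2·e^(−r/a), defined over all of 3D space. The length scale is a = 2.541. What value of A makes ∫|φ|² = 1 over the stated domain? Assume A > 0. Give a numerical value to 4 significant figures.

The normalization condition is ∫|φ|² 4πr² dr = 1 from 0 to ∞.
(Spherical symmetry: dV = 4πr² dr.)
∫|φ|² 4πr² dr = A²·(45·π·a^7/2).
Hence A² = 1/[45·π·a^7/2].
Substituting a = 2.541 gives A² = 0.000020684, so A = 0.0045480.

A ≈ 0.004548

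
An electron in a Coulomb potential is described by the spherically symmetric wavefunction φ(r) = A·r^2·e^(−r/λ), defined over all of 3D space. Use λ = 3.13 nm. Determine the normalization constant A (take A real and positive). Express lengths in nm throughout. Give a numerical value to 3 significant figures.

A ≈ 0.00219 nm^(-7/2)

Require ∫ |φ|² 4πr² dr = 1 over the whole domain.
Recall ∫₀^∞ r^m e^(−r/β) dr = m!·β^(m+1), carrying out the integral gives A² · 45·π·λ^7/2.
Hence A² = 1/[45·π·λ^7/2].
With λ = 3.13: A² = 0.000004807 and A = 0.002192.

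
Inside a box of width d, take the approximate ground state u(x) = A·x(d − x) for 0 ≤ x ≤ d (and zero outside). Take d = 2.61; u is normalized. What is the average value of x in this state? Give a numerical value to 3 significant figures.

⟨x⟩ = ∫ x |u|² dx over the full domain.
Expanding the polynomial and integrating term by term, evaluating both integrals, ⟨x⟩ = d/2.
With d = 2.61, ⟨x⟩ = 1.305.

⟨x⟩ ≈ 1.31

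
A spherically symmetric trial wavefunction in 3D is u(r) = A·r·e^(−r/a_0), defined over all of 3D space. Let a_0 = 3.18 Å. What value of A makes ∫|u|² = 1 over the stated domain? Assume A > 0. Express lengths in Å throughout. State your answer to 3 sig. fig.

Normalization requires ∫|u|² 4πr² dr = 1, integrated from 0 to ∞.
Carrying out the integral gives A² · 3·π·a_0^5.
So A² = (3·π·a_0^5)^(−1).
Substituting a_0 = 3.18 gives A² = 0.0003263, so A = 0.01806.

A ≈ 0.0181 Å^(-5/2)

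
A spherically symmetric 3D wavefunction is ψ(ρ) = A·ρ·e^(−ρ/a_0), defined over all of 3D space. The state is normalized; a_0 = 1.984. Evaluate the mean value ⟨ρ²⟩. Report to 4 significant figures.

The expectation value is the |ψ|²-weighted average of ρ^2: ∫ ρ^2|ψ|² 4πρ² dρ.
Using ∫₀^∞ ρⁿ e^(−αρ) dρ = n!/αⁿ⁺¹, since the A² factors cancel between numerator and denominator, ⟨ρ²⟩ = 15·a_0^2/2.
Putting a_0 = 1.984 gives 29.522.

⟨ρ^2⟩ ≈ 29.52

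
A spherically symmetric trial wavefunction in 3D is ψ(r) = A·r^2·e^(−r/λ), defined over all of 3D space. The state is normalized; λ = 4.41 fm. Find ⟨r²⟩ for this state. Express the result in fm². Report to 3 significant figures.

⟨r^2⟩ ≈ 272 fm^2

⟨r²⟩ = ∫ r^2 |ψ|² 4πr² dr over the full domain.
Since the A² factors cancel between numerator and denominator, ⟨r²⟩ = 14·λ^2.
With λ = 4.41, ⟨r^2⟩ = 272.3.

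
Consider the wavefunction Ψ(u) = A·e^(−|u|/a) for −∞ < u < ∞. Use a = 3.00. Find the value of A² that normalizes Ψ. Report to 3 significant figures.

A^2 ≈ 0.333

Require ∫ |Ψ|² du = 1 over the whole domain.
With Ψ = A·e^(−|u|/a), the integral evaluates to A²·[a].
So A² = (a)^(−1).
With a = 3.00: A² = 0.3333 and A = 0.5774.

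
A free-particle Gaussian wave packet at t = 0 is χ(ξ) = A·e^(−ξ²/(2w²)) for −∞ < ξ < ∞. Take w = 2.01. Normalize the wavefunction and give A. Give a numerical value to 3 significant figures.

Require ∫ |χ|² dξ = 1 over the whole domain.
With χ = A·e^(−ξ²/(2w²)), the integral evaluates to A²·[√(π)·w].
Setting this equal to 1 gives A² = 1/(√(π)·w).
Substituting w = 2.01 gives A² = 0.2807, so A = 0.5298.

A ≈ 0.530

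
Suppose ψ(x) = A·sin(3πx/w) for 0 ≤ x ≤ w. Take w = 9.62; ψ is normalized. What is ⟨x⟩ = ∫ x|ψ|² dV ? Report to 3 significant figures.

⟨x⟩ ≈ 4.81

⟨x⟩ = ∫ x |ψ|² dx over the full domain.
Using sin²θ = (1 − cos 2θ)/2, evaluating both integrals, ⟨x⟩ = w/2.
Putting w = 9.62 gives 4.810.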